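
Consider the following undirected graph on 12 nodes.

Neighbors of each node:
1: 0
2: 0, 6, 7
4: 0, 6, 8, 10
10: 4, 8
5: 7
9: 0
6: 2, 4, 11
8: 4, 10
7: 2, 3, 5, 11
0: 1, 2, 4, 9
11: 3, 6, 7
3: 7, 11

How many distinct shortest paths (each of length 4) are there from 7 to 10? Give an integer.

3

The shortest distance is 4. The length-4 paths are: 7–11–6–4–10; 7–2–6–4–10; 7–2–0–4–10.
That gives 3 distinct shortest paths.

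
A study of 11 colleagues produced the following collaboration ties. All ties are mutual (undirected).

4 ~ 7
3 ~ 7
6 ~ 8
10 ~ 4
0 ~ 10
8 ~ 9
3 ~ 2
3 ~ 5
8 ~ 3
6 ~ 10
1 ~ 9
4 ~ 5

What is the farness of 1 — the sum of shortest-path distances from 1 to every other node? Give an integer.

35

Distances from 1: 0:5, 2:4, 3:3, 4:5, 5:4, 6:3, 7:4, 8:2, 9:1, 10:4.
Sum = 5 + 4 + 3 + 5 + 4 + 3 + 4 + 2 + 1 + 4 = 35.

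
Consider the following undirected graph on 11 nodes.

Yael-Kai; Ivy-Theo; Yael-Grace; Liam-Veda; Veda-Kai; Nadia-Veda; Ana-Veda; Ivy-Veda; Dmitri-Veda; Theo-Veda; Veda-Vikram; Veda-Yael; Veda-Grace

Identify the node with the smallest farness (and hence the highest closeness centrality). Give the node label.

Veda

Farness (sum of distances to all others) for each node — Ana:19, Dmitri:19, Grace:18, Ivy:18, Kai:18, Liam:19, Nadia:19, Theo:18, Veda:10, Vikram:19, Yael:17.
The smallest farness is 10, for Veda, so Veda has the highest closeness.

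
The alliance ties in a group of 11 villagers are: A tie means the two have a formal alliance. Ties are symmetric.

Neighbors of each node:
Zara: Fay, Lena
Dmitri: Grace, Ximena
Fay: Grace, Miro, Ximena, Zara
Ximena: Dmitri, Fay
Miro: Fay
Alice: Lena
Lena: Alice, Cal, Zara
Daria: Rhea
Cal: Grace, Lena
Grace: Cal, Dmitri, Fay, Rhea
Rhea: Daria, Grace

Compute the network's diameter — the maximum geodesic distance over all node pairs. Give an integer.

5

Eccentricity of each node (its greatest distance to any other): Alice:5, Cal:3, Daria:5, Dmitri:4, Fay:3, Grace:3, Lena:4, Miro:4, Rhea:4, Ximena:4, Zara:4.
The maximum eccentricity is 5, realized for instance by the pair Alice–Daria via Alice – Lena – Cal – Grace – Rhea – Daria. So the diameter is 5.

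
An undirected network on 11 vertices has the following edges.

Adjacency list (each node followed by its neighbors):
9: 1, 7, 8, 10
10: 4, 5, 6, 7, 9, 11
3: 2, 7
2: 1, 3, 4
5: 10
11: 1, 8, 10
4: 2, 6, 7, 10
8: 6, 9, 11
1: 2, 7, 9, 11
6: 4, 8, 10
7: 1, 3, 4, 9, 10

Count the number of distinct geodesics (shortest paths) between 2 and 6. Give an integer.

The shortest distance is 2, and the only length-2 path is 2–4–6. So there is exactly 1 shortest path.

1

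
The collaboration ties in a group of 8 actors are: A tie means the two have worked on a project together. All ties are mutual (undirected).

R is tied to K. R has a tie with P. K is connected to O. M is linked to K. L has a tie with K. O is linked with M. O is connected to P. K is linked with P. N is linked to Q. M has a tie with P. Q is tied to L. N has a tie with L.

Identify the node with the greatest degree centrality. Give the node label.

K

Degrees — K:5, L:3, M:3, N:2, O:3, P:4, Q:2, R:2.
The maximum is 5, attained only by K.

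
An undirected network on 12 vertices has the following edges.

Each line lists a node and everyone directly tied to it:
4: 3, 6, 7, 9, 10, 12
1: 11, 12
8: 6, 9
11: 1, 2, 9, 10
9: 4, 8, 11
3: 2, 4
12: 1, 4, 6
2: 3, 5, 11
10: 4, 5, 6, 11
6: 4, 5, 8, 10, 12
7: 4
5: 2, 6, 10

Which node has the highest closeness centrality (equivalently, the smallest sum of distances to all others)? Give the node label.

Farness (sum of distances to all others) for each node — 1:24, 2:22, 3:22, 4:16, 5:22, 6:17, 7:26, 8:24, 9:20, 10:18, 11:19, 12:20.
The smallest farness is 16, for 4, so 4 has the highest closeness.

4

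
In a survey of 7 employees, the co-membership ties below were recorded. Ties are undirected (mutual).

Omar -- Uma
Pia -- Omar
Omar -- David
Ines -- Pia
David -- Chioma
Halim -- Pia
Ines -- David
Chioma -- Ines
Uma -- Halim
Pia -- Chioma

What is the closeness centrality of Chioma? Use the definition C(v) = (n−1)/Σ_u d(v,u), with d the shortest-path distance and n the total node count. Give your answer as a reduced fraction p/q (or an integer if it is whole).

Distances from Chioma: David:1, Halim:2, Ines:1, Omar:2, Pia:1, Uma:3. Sum = 10.
n = 7, so closeness = 6/10 = 3/5.

3/5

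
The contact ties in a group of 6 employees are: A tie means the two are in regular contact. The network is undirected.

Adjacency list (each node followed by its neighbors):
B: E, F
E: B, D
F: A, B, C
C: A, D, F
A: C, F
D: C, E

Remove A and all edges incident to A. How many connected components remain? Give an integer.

A's neighbors (C and F) remain reachable from one another through other ties, so the rest of the network stays in one piece.

1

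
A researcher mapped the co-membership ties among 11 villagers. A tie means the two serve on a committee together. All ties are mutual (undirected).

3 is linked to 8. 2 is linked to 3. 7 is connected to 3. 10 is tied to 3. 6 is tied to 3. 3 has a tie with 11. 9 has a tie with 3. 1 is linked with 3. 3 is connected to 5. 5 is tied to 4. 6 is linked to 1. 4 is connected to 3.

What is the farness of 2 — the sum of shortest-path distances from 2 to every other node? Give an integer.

19

Distances from 2: 1:2, 3:1, 4:2, 5:2, 6:2, 7:2, 8:2, 9:2, 10:2, 11:2.
Sum = 2 + 1 + 2 + 2 + 2 + 2 + 2 + 2 + 2 + 2 = 19.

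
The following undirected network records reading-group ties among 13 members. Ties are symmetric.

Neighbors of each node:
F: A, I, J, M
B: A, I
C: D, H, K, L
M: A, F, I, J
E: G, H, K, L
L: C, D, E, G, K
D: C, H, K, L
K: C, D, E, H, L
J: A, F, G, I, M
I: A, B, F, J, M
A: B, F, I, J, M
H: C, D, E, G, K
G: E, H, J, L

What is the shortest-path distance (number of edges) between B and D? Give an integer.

One shortest route is B – I – J – G – L – D, which uses 5 edges, and at distance 4 from B we only reach {E, H, L}, which does not include D. So d(B,D) = 5.

5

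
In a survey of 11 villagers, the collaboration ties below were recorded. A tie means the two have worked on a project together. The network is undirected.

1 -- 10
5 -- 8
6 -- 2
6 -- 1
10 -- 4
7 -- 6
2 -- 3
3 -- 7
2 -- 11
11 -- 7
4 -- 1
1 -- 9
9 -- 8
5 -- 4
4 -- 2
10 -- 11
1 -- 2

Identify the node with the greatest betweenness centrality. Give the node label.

Unnormalized betweenness of each node: 1:839/60, 2:239/20, 3:11/15, 4:115/12, 5:3, 6:62/15, 7:7/4, 8:1, 9:5, 10:29/10, 11:89/30.
1 has the largest value, 839/60, making it the main broker — the node through which the most shortest paths run.

1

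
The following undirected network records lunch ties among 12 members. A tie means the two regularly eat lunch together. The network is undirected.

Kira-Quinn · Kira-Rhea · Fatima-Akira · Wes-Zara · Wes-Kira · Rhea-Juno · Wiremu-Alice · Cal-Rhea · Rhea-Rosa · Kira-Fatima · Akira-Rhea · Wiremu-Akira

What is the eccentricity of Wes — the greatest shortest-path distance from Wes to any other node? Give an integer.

Distances from Wes: Akira:3, Alice:5, Cal:3, Fatima:2, Juno:3, Kira:1, Quinn:2, Rhea:2, Rosa:3, Wiremu:4, Zara:1.
The largest is 5 (to Alice), so the eccentricity of Wes is 5.

5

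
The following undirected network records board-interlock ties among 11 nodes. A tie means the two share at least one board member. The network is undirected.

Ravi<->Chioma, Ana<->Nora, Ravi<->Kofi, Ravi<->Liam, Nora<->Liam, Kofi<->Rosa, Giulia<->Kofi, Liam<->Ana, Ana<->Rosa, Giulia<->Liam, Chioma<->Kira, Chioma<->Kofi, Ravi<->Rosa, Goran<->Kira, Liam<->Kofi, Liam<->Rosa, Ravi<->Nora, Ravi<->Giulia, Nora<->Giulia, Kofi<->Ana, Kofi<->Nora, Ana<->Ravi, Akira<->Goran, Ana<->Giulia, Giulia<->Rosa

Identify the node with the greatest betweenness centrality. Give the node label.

Chioma

Unnormalized betweenness of each node: Akira:0, Ana:1/5, Chioma:21, Giulia:1/5, Goran:9, Kira:16, Kofi:51/5, Liam:1/5, Nora:0, Ravi:51/5, Rosa:0.
Chioma has the largest value, 21, making it the main broker — the node through which the most shortest paths run.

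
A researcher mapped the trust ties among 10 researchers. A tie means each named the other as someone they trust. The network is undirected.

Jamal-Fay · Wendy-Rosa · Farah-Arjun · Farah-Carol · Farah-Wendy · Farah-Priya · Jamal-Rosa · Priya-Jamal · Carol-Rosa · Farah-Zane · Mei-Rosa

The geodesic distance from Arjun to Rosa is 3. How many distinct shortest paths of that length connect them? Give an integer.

The shortest distance is 3. The length-3 paths are: Arjun–Farah–Carol–Rosa; Arjun–Farah–Wendy–Rosa.
That gives 2 distinct shortest paths.

2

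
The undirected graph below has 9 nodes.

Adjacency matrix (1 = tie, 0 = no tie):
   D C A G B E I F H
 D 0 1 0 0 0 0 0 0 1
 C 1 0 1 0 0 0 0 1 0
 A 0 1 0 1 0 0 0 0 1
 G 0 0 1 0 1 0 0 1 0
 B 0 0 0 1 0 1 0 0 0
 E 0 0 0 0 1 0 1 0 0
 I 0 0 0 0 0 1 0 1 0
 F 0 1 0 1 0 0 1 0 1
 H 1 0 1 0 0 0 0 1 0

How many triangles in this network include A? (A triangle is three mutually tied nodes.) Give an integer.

A's neighbors are C, G, and H, but none of them are tied to each other, so no triangle contains A.

0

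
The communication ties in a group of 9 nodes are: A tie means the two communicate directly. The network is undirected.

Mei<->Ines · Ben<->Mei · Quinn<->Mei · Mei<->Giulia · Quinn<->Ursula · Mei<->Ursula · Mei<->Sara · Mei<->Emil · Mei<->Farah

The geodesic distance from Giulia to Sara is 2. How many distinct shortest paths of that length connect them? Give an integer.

The shortest distance is 2, and the only length-2 path is Giulia–Mei–Sara. So there is exactly 1 shortest path.

1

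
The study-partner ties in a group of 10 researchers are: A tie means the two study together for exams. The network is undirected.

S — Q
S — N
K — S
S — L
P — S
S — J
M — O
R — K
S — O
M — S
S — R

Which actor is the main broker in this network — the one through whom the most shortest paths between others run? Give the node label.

Unnormalized betweenness of each node: J:0, K:0, L:0, M:0, N:0, O:0, P:0, Q:0, R:0, S:34.
S has the largest value, 34, making it the main broker — the node through which the most shortest paths run.

S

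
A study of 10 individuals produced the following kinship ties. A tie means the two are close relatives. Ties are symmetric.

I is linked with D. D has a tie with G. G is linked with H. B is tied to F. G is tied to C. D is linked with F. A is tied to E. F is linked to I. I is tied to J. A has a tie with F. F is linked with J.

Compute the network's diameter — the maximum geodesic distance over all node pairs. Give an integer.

Eccentricity of each node (its greatest distance to any other): A:4, B:4, C:5, D:3, E:5, F:3, G:4, H:5, I:3, J:4.
The maximum eccentricity is 5, realized for instance by the pair E–C via E – A – F – D – G – C. So the diameter is 5.

5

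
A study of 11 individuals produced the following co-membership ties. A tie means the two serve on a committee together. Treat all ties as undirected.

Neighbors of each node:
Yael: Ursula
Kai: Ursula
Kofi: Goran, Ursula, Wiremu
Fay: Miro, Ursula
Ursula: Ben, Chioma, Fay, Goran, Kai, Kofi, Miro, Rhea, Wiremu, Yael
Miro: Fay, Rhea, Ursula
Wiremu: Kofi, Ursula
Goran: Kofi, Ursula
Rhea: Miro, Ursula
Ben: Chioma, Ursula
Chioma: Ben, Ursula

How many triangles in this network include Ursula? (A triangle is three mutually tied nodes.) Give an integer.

5

Ursula's neighbors: Ben, Chioma, Fay, Goran, Kai, Kofi, Miro, Rhea, Wiremu, and Yael.
Neighbor pairs that are themselves tied: Ursula–Ben–Chioma; Ursula–Fay–Miro; Ursula–Goran–Kofi; Ursula–Kofi–Wiremu; Ursula–Miro–Rhea. Each forms one triangle with Ursula, for 5 in total.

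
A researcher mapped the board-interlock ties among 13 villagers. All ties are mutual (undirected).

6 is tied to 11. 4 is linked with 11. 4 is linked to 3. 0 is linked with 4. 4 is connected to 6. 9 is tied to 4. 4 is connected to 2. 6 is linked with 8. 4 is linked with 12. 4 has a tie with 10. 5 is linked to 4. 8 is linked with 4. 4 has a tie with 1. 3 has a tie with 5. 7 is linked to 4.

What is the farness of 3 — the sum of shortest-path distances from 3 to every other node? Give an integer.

22

Distances from 3: 0:2, 1:2, 2:2, 4:1, 5:1, 6:2, 7:2, 8:2, 9:2, 10:2, 11:2, 12:2.
Sum = 2 + 2 + 2 + 1 + 1 + 2 + 2 + 2 + 2 + 2 + 2 + 2 = 22.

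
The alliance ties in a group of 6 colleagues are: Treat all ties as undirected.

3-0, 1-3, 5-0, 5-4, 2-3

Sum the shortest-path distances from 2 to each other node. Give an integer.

12

Distances from 2: 0:2, 1:2, 3:1, 4:4, 5:3.
Sum = 2 + 2 + 1 + 4 + 3 = 12.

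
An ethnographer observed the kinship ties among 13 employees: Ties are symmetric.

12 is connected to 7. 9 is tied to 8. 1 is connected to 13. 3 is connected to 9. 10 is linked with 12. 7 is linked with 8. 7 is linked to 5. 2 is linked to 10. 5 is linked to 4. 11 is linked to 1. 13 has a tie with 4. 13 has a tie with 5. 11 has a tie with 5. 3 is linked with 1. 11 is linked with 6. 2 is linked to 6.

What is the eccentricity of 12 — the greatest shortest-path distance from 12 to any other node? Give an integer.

4

Distances from 12: 1:4, 2:2, 3:4, 4:3, 5:2, 6:3, 7:1, 8:2, 9:3, 10:1, 11:3, 13:3.
The largest is 4 (to 3 and 1), so the eccentricity of 12 is 4.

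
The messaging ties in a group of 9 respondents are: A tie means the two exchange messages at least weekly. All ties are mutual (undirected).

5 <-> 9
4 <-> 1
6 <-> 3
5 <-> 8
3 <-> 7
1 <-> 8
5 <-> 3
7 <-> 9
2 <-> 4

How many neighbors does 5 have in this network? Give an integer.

3

5 is directly tied to 3, 8, and 9. That is 3 neighbors, so the degree of 5 is 3.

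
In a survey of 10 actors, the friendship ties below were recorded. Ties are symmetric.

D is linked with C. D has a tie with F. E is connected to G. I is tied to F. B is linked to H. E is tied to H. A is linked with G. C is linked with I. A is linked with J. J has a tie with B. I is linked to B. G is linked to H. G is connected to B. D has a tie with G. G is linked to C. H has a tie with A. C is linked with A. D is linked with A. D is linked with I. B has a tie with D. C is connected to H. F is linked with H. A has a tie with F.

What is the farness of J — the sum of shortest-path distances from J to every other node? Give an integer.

Distances from J: A:1, B:1, C:2, D:2, E:3, F:2, G:2, H:2, I:2.
Sum = 1 + 1 + 2 + 2 + 3 + 2 + 2 + 2 + 2 = 17.

17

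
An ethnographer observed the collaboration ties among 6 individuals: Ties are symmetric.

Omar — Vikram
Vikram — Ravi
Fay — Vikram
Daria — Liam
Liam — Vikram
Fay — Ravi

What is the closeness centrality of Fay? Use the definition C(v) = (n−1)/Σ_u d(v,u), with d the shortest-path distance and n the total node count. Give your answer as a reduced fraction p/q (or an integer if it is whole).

Distances from Fay: Daria:3, Liam:2, Omar:2, Ravi:1, Vikram:1. Sum = 9.
n = 6, so closeness = 5/9.

5/9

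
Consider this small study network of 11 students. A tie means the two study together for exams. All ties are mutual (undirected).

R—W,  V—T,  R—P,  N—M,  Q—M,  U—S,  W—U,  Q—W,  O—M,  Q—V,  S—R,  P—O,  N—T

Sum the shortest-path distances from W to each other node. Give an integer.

Distances from W: M:2, N:3, O:3, P:2, Q:1, R:1, S:2, T:3, U:1, V:2.
Sum = 2 + 3 + 3 + 2 + 1 + 1 + 2 + 3 + 1 + 2 = 20.

20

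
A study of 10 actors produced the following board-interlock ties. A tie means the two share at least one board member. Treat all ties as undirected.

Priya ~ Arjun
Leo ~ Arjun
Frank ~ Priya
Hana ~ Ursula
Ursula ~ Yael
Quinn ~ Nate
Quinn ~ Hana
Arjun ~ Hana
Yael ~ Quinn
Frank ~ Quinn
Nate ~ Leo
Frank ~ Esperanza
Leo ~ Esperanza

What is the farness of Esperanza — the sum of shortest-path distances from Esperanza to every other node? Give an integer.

20

Distances from Esperanza: Arjun:2, Frank:1, Hana:3, Leo:1, Nate:2, Priya:2, Quinn:2, Ursula:4, Yael:3.
Sum = 2 + 1 + 3 + 1 + 2 + 2 + 2 + 4 + 3 = 20.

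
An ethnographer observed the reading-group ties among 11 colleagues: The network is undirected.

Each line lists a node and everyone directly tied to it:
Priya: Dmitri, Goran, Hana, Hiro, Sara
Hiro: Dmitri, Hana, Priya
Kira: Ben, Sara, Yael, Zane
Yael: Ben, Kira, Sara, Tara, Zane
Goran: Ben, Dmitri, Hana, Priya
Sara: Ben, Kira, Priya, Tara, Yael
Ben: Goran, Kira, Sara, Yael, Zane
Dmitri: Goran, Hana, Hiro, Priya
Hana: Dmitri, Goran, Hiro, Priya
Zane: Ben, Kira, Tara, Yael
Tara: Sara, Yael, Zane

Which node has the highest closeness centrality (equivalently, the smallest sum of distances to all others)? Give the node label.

Farness (sum of distances to all others) for each node — Ben:16, Dmitri:20, Goran:17, Hana:20, Hiro:23, Kira:19, Priya:16, Sara:15, Tara:21, Yael:18, Zane:21.
The smallest farness is 15, for Sara, so Sara has the highest closeness.

Sara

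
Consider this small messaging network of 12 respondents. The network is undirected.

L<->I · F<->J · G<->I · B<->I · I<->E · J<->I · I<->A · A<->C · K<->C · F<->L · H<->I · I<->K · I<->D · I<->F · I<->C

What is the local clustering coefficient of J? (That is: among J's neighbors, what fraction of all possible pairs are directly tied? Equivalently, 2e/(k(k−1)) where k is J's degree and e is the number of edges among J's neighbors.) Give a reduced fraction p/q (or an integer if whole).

1

J's neighbors: F and I (k = 2).
Possible neighbor pairs: C(2,2) = 1. Edges among them: F–I → e = 1.
Clustering(J) = 1/1.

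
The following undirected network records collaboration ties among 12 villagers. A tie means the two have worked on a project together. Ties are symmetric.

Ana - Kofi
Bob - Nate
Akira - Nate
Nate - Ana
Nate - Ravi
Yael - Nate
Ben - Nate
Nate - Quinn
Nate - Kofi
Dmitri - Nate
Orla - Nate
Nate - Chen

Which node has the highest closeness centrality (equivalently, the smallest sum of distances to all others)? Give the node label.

Farness (sum of distances to all others) for each node — Akira:21, Ana:20, Ben:21, Bob:21, Chen:21, Dmitri:21, Kofi:20, Nate:11, Orla:21, Quinn:21, Ravi:21, Yael:21.
The smallest farness is 11, for Nate, so Nate has the highest closeness.

Nate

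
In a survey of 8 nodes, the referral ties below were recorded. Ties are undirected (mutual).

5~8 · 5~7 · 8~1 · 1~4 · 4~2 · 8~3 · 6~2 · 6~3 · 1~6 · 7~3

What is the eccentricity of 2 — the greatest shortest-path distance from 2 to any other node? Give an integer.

4

Distances from 2: 1:2, 3:2, 4:1, 5:4, 6:1, 7:3, 8:3.
The largest is 4 (to 5), so the eccentricity of 2 is 4.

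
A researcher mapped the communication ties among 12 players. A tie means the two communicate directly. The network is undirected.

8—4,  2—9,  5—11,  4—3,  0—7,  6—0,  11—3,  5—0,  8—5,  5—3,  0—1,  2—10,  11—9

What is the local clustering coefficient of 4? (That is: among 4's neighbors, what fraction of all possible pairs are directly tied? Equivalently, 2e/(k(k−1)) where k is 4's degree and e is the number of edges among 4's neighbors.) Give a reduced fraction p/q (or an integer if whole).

0

4's neighbors: 3 and 8 (k = 2).
Possible neighbor pairs: C(2,2) = 1. Edges among them: none → e = 0.
Clustering(4) = 0/1.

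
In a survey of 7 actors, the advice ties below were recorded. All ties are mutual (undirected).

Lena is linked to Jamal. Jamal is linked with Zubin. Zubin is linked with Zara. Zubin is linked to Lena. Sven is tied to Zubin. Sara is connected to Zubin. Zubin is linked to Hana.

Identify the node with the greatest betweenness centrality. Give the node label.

Unnormalized betweenness of each node: Hana:0, Jamal:0, Lena:0, Sara:0, Sven:0, Zara:0, Zubin:14.
Zubin has the largest value, 14, making it the main broker — the node through which the most shortest paths run.

Zubin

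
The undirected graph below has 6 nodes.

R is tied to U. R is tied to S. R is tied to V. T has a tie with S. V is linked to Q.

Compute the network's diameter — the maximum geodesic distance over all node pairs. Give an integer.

4

Eccentricity of each node (its greatest distance to any other): Q:4, R:2, S:3, T:4, U:3, V:3.
The maximum eccentricity is 4, realized for instance by the pair T–Q via T – S – R – V – Q. So the diameter is 4.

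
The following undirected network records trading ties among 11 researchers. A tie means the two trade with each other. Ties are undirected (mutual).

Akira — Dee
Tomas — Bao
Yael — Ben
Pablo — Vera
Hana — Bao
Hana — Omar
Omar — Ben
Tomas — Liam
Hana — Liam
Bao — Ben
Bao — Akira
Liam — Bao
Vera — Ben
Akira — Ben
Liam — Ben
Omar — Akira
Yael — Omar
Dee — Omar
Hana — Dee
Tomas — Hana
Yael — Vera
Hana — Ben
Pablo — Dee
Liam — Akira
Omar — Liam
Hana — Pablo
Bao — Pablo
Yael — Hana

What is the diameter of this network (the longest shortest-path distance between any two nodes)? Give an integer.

3

Eccentricity of each node (its greatest distance to any other): Akira:2, Bao:2, Ben:2, Dee:2, Hana:2, Liam:2, Omar:2, Pablo:2, Tomas:3, Vera:3, Yael:2.
The maximum eccentricity is 3, realized for instance by the pair Tomas–Vera via Tomas – Bao – Pablo – Vera. So the diameter is 3.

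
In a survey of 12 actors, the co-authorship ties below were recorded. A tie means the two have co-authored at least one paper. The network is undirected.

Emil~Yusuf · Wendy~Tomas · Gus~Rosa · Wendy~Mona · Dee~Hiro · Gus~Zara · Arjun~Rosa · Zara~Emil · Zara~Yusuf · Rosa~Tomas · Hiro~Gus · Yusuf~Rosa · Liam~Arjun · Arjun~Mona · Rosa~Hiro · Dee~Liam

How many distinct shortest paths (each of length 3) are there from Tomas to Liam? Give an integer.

1

The shortest distance is 3, and the only length-3 path is Tomas–Rosa–Arjun–Liam. So there is exactly 1 shortest path.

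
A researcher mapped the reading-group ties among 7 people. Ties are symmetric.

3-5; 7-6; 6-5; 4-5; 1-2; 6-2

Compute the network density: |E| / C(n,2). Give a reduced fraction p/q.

2/7

There are 6 edges and 7 nodes, so the maximum possible is C(7,2) = 21.
Density = 6/21 = 2/7.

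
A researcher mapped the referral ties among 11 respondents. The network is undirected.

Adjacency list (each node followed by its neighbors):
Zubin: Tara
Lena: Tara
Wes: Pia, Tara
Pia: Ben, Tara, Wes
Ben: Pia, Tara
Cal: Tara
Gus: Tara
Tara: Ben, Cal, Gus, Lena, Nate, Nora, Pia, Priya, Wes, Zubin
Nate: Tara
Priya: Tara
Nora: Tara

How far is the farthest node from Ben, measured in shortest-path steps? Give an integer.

2

Distances from Ben: Cal:2, Gus:2, Lena:2, Nate:2, Nora:2, Pia:1, Priya:2, Tara:1, Wes:2, Zubin:2.
The largest is 2 (to Zubin, Nate, Cal, Gus, Wes, Lena, Nora, and Priya), so the eccentricity of Ben is 2.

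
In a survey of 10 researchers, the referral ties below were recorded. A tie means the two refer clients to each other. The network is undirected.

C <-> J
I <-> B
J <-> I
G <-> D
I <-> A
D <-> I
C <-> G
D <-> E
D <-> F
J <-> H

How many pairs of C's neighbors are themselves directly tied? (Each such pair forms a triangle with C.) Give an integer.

0

C's neighbors are G and J, but none of them are tied to each other, so no triangle contains C.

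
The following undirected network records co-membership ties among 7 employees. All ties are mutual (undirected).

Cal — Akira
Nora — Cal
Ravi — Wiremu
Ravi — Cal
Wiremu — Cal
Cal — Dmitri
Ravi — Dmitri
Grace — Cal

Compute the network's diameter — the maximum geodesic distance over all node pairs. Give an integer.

2

Eccentricity of each node (its greatest distance to any other): Akira:2, Cal:1, Dmitri:2, Grace:2, Nora:2, Ravi:2, Wiremu:2.
The maximum eccentricity is 2, realized for instance by the pair Wiremu–Akira via Wiremu – Cal – Akira. So the diameter is 2.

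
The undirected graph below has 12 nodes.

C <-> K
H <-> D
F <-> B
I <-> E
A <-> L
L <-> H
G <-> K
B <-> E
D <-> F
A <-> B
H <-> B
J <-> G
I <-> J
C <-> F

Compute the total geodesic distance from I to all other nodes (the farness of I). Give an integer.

30

Distances from I: A:3, B:2, C:4, D:4, E:1, F:3, G:2, H:3, J:1, K:3, L:4.
Sum = 3 + 2 + 4 + 4 + 1 + 3 + 2 + 3 + 1 + 3 + 4 = 30.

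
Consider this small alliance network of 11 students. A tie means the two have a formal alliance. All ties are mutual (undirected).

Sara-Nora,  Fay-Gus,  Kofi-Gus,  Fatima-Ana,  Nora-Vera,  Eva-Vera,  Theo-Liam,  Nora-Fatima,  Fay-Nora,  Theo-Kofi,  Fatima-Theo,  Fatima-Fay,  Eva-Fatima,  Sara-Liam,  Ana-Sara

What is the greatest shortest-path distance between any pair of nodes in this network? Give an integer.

4

Eccentricity of each node (its greatest distance to any other): Ana:3, Eva:3, Fatima:2, Fay:3, Gus:3, Kofi:4, Liam:3, Nora:3, Sara:3, Theo:3, Vera:4.
The maximum eccentricity is 4, realized for instance by the pair Vera–Kofi via Vera – Nora – Fay – Gus – Kofi. So the diameter is 4.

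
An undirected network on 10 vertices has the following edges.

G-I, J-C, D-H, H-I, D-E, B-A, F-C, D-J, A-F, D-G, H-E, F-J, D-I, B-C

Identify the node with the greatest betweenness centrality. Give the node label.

Unnormalized betweenness of each node: A:1/2, B:1/2, C:13/2, D:22, E:0, F:13/2, G:0, H:1/2, I:1/2, J:20.
D has the largest value, 22, making it the main broker — the node through which the most shortest paths run.

D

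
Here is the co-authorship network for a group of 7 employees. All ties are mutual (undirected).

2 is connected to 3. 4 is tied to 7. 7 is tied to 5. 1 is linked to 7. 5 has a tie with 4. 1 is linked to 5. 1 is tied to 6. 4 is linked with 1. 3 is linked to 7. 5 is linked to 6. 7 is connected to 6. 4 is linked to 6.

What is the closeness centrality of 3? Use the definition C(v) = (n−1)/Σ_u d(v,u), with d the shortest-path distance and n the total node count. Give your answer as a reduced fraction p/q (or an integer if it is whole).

3/5

Distances from 3: 1:2, 2:1, 4:2, 5:2, 6:2, 7:1. Sum = 10.
n = 7, so closeness = 6/10 = 3/5.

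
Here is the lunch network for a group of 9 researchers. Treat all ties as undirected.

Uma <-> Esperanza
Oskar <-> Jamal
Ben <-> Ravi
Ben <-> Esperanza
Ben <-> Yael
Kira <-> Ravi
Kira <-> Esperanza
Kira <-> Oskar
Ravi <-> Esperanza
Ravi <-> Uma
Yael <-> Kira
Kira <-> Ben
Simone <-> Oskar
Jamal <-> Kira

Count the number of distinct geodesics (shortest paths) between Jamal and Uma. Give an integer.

The shortest distance is 3. The length-3 paths are: Jamal–Kira–Esperanza–Uma; Jamal–Kira–Ravi–Uma.
That gives 2 distinct shortest paths.

2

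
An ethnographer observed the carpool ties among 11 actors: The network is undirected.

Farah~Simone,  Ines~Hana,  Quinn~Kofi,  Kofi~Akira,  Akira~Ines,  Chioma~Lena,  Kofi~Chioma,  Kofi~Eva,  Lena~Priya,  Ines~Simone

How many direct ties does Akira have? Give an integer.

2

Akira is directly tied to Ines and Kofi. That is 2 neighbors, so the degree of Akira is 2.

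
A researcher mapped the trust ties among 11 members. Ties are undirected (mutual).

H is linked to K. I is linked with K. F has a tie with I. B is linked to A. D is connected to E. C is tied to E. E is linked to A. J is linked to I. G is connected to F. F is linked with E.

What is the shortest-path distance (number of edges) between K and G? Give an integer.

3

One shortest route is K – I – F – G, which uses 3 edges, and at distance 2 from K we only reach {F, J}, which does not include G. So d(K,G) = 3.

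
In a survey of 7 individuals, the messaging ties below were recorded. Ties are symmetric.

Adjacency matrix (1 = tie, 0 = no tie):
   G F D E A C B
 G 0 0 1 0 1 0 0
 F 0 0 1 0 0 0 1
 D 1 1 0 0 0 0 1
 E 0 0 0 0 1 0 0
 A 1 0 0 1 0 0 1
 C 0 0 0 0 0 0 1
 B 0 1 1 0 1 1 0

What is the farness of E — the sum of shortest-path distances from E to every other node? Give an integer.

14

Distances from E: A:1, B:2, C:3, D:3, F:3, G:2.
Sum = 1 + 2 + 3 + 3 + 3 + 2 = 14.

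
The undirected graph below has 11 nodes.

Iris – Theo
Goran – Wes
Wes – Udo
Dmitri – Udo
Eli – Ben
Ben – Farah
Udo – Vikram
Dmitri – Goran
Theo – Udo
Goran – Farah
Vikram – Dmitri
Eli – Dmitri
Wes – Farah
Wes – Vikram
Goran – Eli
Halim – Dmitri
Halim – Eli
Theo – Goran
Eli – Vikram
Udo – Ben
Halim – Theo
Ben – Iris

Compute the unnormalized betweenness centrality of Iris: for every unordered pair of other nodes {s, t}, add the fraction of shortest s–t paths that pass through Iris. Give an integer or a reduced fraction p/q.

1/2

Pairs whose geodesics pass through Iris — Ben–Theo: 1/2.
All other pairs contribute 0.
Summing the contributions gives betweenness(Iris) = 1/2.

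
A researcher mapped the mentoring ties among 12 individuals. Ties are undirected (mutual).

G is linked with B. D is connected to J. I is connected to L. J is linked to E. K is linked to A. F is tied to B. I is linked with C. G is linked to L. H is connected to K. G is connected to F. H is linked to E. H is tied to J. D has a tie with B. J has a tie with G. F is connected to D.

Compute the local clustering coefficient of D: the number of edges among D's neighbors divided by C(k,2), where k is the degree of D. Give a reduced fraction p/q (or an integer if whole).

1/3

D's neighbors: B, F, and J (k = 3).
Possible neighbor pairs: C(3,2) = 3. Edges among them: B–F → e = 1.
Clustering(D) = 1/3.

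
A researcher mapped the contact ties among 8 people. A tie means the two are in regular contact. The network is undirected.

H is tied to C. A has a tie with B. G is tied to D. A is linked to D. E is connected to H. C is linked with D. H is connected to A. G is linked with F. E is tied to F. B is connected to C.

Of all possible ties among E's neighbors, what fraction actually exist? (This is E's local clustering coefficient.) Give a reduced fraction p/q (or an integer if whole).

0

E's neighbors: F and H (k = 2).
Possible neighbor pairs: C(2,2) = 1. Edges among them: none → e = 0.
Clustering(E) = 0/1.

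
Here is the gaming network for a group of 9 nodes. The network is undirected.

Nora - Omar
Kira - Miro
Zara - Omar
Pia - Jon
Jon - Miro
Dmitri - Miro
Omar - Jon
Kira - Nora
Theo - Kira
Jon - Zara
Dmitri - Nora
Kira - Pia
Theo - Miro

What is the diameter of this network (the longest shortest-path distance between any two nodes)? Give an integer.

3

Eccentricity of each node (its greatest distance to any other): Dmitri:3, Jon:2, Kira:3, Miro:2, Nora:2, Omar:3, Pia:3, Theo:3, Zara:3.
The maximum eccentricity is 3, realized for instance by the pair Dmitri–Zara via Dmitri – Nora – Omar – Zara. So the diameter is 3.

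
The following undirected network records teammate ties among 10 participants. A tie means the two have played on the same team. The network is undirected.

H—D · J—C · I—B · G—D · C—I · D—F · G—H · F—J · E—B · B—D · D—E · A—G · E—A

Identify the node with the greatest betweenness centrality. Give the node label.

D

Unnormalized betweenness of each node: A:1/2, B:9, C:2, D:35/2, E:9/2, F:7, G:5/2, H:0, I:5, J:3.
D has the largest value, 35/2, making it the main broker — the node through which the most shortest paths run.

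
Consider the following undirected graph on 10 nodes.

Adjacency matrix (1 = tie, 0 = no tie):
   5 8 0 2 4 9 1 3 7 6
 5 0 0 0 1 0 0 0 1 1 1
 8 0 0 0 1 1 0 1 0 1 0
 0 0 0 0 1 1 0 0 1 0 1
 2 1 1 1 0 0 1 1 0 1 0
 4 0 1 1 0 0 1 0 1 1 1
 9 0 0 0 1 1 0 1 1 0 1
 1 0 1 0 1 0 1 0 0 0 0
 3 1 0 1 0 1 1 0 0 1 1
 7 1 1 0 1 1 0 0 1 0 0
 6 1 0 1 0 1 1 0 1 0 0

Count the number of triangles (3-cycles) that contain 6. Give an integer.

6

6's neighbors: 0, 3, 4, 5, and 9.
Neighbor pairs that are themselves tied: 6–0–3; 6–0–4; 6–3–4; 6–3–5; 6–3–9; 6–4–9. Each forms one triangle with 6, for 6 in total.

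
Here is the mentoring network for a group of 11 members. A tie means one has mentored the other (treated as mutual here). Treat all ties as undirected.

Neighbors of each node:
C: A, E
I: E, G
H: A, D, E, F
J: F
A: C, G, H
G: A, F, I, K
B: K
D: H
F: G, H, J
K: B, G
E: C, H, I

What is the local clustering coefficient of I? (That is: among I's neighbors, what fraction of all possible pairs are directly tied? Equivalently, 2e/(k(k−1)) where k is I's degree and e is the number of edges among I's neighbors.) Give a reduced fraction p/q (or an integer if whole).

0

I's neighbors: E and G (k = 2).
Possible neighbor pairs: C(2,2) = 1. Edges among them: none → e = 0.
Clustering(I) = 0/1.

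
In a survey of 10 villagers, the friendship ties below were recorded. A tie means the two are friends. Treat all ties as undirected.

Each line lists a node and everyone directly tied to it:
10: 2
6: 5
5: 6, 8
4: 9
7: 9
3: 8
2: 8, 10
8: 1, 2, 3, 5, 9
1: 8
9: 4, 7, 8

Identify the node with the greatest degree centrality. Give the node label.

8

Degrees — 1:1, 2:2, 3:1, 4:1, 5:2, 6:1, 7:1, 8:5, 9:3, 10:1.
The maximum is 5, attained only by 8.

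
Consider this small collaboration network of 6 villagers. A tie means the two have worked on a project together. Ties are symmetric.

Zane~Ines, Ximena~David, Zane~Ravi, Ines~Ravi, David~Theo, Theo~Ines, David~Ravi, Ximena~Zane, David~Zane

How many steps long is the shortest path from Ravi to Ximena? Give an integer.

One shortest route is Ravi – David – Ximena, which uses 2 edges, and Ravi and Ximena are not directly tied, so nothing shorter exists. So d(Ravi,Ximena) = 2.

2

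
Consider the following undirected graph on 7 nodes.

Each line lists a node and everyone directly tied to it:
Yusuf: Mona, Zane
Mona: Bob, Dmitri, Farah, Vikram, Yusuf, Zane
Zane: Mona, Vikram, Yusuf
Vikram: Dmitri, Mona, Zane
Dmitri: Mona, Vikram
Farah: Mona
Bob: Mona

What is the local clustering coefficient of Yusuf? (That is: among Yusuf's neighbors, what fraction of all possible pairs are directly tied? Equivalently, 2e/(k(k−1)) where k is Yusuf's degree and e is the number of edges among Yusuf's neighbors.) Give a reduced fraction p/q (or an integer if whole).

Yusuf's neighbors: Mona and Zane (k = 2).
Possible neighbor pairs: C(2,2) = 1. Edges among them: Mona–Zane → e = 1.
Clustering(Yusuf) = 1/1.

1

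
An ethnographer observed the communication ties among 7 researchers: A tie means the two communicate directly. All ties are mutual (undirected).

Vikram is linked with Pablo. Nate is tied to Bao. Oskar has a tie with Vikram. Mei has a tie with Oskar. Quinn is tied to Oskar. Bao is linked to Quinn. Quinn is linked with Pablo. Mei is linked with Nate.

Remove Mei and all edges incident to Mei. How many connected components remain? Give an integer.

Mei's neighbors (Nate and Oskar) remain reachable from one another through other ties, so the rest of the network stays in one piece.

1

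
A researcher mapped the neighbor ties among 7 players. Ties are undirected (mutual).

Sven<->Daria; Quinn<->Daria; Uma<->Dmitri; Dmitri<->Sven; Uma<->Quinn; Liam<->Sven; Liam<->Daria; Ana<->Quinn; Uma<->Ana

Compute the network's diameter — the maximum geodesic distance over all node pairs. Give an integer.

3

Eccentricity of each node (its greatest distance to any other): Ana:3, Daria:2, Dmitri:2, Liam:3, Quinn:2, Sven:3, Uma:3.
The maximum eccentricity is 3, realized for instance by the pair Uma–Liam via Uma – Quinn – Daria – Liam. So the diameter is 3.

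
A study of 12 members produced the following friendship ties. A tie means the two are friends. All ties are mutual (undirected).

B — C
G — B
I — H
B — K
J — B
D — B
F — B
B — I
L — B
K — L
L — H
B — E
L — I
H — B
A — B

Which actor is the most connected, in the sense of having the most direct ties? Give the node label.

B

Degrees — A:1, B:11, C:1, D:1, E:1, F:1, G:1, H:3, I:3, J:1, K:2, L:4.
The maximum is 11, attained only by B.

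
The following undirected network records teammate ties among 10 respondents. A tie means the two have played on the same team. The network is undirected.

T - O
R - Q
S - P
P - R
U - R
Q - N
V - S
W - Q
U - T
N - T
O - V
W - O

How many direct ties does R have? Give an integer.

R is directly tied to P, Q, and U. That is 3 neighbors, so the degree of R is 3.

3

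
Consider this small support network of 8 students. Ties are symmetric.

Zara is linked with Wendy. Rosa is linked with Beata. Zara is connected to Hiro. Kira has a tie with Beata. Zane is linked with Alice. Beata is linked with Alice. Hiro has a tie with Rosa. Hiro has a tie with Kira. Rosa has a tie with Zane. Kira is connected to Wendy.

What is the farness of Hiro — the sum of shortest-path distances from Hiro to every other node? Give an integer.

12

Distances from Hiro: Alice:3, Beata:2, Kira:1, Rosa:1, Wendy:2, Zane:2, Zara:1.
Sum = 3 + 2 + 1 + 1 + 2 + 2 + 1 = 12.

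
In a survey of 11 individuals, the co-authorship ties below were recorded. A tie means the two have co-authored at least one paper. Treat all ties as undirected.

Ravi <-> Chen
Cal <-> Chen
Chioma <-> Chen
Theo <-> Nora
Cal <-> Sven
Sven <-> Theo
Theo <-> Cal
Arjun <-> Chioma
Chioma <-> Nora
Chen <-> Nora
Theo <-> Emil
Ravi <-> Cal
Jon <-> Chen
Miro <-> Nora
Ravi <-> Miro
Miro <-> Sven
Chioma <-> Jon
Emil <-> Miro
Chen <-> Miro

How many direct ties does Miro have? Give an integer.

Miro is directly tied to Chen, Emil, Nora, Ravi, and Sven. That is 5 neighbors, so the degree of Miro is 5.

5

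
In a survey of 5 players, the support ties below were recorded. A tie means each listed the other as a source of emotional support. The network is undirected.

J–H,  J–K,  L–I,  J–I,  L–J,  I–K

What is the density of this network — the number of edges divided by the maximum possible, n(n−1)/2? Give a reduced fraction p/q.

3/5

There are 6 edges and 5 nodes, so the maximum possible is C(5,2) = 10.
Density = 6/10 = 3/5.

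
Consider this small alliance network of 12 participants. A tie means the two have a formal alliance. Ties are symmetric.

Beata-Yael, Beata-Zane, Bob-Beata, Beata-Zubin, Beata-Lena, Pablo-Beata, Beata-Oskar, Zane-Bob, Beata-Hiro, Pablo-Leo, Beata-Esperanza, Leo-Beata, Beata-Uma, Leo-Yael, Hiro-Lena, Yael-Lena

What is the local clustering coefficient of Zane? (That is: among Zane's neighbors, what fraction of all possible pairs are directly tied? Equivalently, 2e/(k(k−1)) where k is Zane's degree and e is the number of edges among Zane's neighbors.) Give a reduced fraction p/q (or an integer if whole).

Zane's neighbors: Beata and Bob (k = 2).
Possible neighbor pairs: C(2,2) = 1. Edges among them: Beata–Bob → e = 1.
Clustering(Zane) = 1/1.

1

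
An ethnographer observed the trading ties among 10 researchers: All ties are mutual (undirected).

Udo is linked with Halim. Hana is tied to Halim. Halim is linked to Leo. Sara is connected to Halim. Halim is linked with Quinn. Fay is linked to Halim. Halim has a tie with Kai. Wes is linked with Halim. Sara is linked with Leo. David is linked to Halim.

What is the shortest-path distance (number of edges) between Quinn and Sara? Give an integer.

2

One shortest route is Quinn – Halim – Sara, which uses 2 edges, and Quinn and Sara are not directly tied, so nothing shorter exists. So d(Quinn,Sara) = 2.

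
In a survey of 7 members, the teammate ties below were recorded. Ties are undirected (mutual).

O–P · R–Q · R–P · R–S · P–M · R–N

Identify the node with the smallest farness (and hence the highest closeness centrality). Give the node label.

Farness (sum of distances to all others) for each node — M:14, N:13, O:14, P:9, Q:13, R:8, S:13.
The smallest farness is 8, for R, so R has the highest closeness.

R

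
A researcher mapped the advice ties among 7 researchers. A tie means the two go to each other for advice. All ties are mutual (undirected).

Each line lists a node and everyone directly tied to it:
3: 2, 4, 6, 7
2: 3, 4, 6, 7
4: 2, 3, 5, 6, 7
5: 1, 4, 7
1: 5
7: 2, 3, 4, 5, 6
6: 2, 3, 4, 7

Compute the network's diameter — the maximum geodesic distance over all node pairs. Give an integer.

Eccentricity of each node (its greatest distance to any other): 1:3, 2:3, 3:3, 4:2, 5:2, 6:3, 7:2.
The maximum eccentricity is 3, realized for instance by the pair 1–3 via 1 – 5 – 4 – 3. So the diameter is 3.

3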